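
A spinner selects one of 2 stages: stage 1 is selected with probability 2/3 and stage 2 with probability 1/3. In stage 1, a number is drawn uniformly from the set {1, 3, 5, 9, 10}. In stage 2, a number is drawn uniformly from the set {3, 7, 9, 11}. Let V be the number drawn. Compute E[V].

187/30

E[V | stage 1] = (1+3+5+9+10)/5 = 28/5.
E[V | stage 2] = (3+7+9+11)/4 = 15/2.
E[V] = (2/3)·(28/5) + (1/3)·(15/2) = 187/30.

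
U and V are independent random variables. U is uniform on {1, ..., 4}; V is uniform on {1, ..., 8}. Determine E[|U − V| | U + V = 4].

4/3

Outcomes with U + V = 4: (1,3), (2,2), (3,1), each with probability 1/32.
E[|U − V| | U + V = 4] = (2 + 0 + 2) / 3 = 4/3.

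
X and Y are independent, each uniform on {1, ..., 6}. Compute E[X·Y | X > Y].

35/3

P(X > Y) = 5/12.
Summing XY·P(x,y) over outcomes with X > Y gives 175/36.
E[X·Y | X > Y] = (175/36) / (5/12) = 35/3.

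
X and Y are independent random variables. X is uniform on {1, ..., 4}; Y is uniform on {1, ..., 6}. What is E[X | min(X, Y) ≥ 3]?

Outcomes with min(X, Y) ≥ 3: (3,3), (3,4), (3,5), (3,6), (4,3), (4,4), (4,5), (4,6), each with probability 1/24.
E[X | min(X, Y) ≥ 3] = (3 + 3 + 3 + 3 + 4 + 4 + 4 + 4) / 8 = 7/2.

7/2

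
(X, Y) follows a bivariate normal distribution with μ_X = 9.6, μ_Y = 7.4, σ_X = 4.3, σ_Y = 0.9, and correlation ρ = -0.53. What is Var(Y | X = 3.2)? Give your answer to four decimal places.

The conditional variance in a bivariate normal is σ_Y²(1 − ρ²), independent of x.
Var(Y | X=3.2) = (0.9)²·(1 − (-0.53)²) = 0.81·0.7191 = 0.5825.

0.5825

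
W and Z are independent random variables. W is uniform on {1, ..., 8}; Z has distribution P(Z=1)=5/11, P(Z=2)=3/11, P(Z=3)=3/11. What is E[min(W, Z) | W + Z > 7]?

P(W + Z > 7) = 31/88.
Summing min(W,Z)·P(x,y) over outcomes with W + Z > 7 gives 8/11.
E[min(W, Z) | W + Z > 7] = (8/11) / (31/88) = 64/31.

64/31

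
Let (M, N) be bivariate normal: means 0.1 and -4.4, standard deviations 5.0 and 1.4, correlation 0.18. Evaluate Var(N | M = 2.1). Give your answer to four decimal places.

1.8965

The conditional variance in a bivariate normal is σ_N²(1 − ρ²), independent of x.
Var(N | M=2.1) = (1.4)²·(1 − (0.18)²) = 1.96·0.9676 = 1.8965.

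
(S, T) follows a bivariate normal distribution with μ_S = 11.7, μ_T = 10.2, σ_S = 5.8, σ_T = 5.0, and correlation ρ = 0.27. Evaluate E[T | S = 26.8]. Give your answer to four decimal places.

E[T | S=x] = μ_T + ρ(σ_T/σ_S)(x − μ_S) for jointly normal variables.
E[T | S=26.8] = 10.2 + (0.27)·(5.0/5.8)·(26.8 − (11.7)) = 10.2 + (0.23276)·(15.1) = 13.7147.

13.7147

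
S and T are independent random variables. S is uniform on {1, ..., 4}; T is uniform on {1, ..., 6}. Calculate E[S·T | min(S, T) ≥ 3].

63/4

Outcomes with min(S, T) ≥ 3: (3,3), (3,4), (3,5), (3,6), (4,3), (4,4), (4,5), (4,6), each with probability 1/24.
E[S·T | min(S, T) ≥ 3] = (9 + 12 + 15 + 18 + 12 + 16 + 20 + 24) / 8 = 63/4.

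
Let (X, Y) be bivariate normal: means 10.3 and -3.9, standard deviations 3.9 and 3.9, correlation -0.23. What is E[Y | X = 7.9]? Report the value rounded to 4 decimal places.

-3.3480

E[Y | X=x] = μ_Y + ρ(σ_Y/σ_X)(x − μ_X) for jointly normal variables.
E[Y | X=7.9] = -3.9 + (-0.23)·(3.9/3.9)·(7.9 − (10.3)) = -3.9 + (-0.23)·(-2.4) = -3.3480.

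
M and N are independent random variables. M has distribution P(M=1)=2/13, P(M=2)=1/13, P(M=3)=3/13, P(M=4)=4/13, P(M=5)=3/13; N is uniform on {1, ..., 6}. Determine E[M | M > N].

P(M > N) = 31/78.
Summing M·P(x,y) over outcomes with M > N gives 64/39.
E[M | M > N] = (64/39) / (31/78) = 128/31.

128/31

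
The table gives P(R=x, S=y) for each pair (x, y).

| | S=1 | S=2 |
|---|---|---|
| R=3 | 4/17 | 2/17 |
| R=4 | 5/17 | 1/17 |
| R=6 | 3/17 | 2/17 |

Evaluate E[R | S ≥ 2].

22/5

P(S ≥ 2) = 5/17.
Σ R·P over the event = 3·(2/17) + 4·(1/17) + 6·(2/17) = 22/17.
E[R | S ≥ 2] = (22/17) / (5/17) = 22/5.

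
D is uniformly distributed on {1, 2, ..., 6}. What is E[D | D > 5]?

Given D > 5, D is equally likely to be any of {6}.
E[D | D > 5] = (6) / 1 = 6.

6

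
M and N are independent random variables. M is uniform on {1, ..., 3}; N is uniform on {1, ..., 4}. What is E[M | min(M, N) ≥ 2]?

5/2

Outcomes with min(M, N) ≥ 2: (2,2), (2,3), (2,4), (3,2), (3,3), (3,4), each with probability 1/12.
E[M | min(M, N) ≥ 2] = (2 + 2 + 2 + 3 + 3 + 3) / 6 = 5/2.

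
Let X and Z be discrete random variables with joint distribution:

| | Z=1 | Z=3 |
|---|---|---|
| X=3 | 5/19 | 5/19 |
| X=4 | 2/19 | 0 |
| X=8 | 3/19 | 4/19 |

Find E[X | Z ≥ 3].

P(Z ≥ 3) = 9/19.
Σ X·P over the event = 3·(5/19) + 8·(4/19) = 47/19.
E[X | Z ≥ 3] = (47/19) / (9/19) = 47/9.

47/9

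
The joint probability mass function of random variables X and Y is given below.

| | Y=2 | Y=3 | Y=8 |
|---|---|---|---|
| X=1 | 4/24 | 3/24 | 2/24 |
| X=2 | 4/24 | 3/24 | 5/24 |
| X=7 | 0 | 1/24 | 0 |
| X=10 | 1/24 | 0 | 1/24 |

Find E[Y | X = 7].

3

P(X = 7) = 1/24.
Σ Y·P over the event = 3·(1/24) = 1/8.
E[Y | X = 7] = (1/8) / (1/24) = 3.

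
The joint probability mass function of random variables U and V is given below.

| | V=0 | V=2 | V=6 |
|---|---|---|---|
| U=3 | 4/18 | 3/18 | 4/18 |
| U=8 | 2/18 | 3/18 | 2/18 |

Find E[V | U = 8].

P(U = 8) = 7/18.
Σ V·P over the event = 0·(2/18) + 2·(3/18) + 6·(2/18) = 1.
E[V | U = 8] = (1) / (7/18) = 18/7.

18/7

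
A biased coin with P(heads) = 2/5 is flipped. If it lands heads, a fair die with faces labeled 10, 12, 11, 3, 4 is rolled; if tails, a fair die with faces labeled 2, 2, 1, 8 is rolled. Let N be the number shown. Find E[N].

103/20

E[N | heads] = (10+12+11+3+4)/5 = 8.
E[N | tails] = (2+2+1+8)/4 = 13/4.
By the law of total expectation,
E[N] = (2/5)·(8) + (3/5)·(13/4) = 103/20.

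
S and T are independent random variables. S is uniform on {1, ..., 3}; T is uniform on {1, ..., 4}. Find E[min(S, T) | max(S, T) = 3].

Outcomes with max(S, T) = 3: (1,3), (2,3), (3,1), (3,2), (3,3), each with probability 1/12.
E[min(S, T) | max(S, T) = 3] = (1 + 2 + 1 + 2 + 3) / 5 = 9/5.

9/5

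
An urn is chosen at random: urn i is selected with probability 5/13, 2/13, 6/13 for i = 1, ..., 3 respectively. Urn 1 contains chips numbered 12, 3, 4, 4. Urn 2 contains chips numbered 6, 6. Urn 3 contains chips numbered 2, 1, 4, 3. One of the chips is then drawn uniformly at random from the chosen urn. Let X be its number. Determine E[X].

223/52

E[X | urn 1] = (12+3+4+4)/4 = 23/4.
E[X | urn 2] = (6+6)/2 = 6.
E[X | urn 3] = (2+1+4+3)/4 = 5/2.
By the law of total expectation,
E[X] = (5/13)·(23/4) + (2/13)·(6) + (6/13)·(5/2) = 223/52.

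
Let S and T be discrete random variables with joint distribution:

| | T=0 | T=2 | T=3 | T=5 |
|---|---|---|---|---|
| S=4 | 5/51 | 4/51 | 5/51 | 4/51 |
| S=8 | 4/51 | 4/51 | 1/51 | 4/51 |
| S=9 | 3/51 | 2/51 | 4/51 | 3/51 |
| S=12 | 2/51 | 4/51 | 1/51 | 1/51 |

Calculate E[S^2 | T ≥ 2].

2377/37

P(T ≥ 2) = 37/51.
Summing S^2·P(S=x,T=y) over the conditioning event gives 2377/51.
E[S^2 | T ≥ 2] = (2377/51) / (37/51) = 2377/37.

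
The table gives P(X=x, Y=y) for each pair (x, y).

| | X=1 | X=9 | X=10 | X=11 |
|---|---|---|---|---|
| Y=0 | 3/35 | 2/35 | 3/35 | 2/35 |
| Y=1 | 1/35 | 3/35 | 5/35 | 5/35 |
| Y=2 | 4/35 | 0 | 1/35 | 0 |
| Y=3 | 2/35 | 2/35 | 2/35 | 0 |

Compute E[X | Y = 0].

P(Y = 0) = 2/7.
Σ X·P over the event = 1·(3/35) + 9·(2/35) + 10·(3/35) + 11·(2/35) = 73/35.
E[X | Y = 0] = (73/35) / (2/7) = 73/10.

73/10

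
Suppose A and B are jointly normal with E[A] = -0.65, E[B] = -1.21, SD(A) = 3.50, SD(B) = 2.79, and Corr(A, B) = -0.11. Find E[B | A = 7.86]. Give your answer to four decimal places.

The regression of B on A has slope ρ·σ_B/σ_A and passes through (μ_A, μ_B).
E[B | A=7.86] = -1.21 + (-0.11)·(2.79/3.50)·(7.86 − (-0.65)) = -1.21 + (-0.087686)·(8.51) = -1.9562.

-1.9562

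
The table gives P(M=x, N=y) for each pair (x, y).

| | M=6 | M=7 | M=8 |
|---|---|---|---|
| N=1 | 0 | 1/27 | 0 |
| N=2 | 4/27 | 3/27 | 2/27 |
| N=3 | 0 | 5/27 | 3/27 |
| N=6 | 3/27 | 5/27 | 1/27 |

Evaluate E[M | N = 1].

P(N = 1) = 1/27.
Summing M·P(M=x,N=y) over the conditioning event gives 7/27.
E[M | N = 1] = (7/27) / (1/27) = 7.

7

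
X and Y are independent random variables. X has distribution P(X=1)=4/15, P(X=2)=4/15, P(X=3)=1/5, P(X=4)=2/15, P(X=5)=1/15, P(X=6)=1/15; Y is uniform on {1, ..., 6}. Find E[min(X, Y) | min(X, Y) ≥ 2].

31/11

P(min(X, Y) ≥ 2) = 11/18.
Summing min(X,Y)·P(x,y) over outcomes with min(X, Y) ≥ 2 gives 31/18.
E[min(X, Y) | min(X, Y) ≥ 2] = (31/18) / (11/18) = 31/11.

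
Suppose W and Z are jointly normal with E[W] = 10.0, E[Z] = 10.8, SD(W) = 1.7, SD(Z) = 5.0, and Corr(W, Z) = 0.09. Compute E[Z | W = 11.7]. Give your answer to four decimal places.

The regression of Z on W has slope ρ·σ_Z/σ_W and passes through (μ_W, μ_Z).
E[Z | W=11.7] = 10.8 + (0.09)·(5.0/1.7)·(11.7 − (10.0)) = 10.8 + (0.26471)·(1.7) = 11.2500.

11.2500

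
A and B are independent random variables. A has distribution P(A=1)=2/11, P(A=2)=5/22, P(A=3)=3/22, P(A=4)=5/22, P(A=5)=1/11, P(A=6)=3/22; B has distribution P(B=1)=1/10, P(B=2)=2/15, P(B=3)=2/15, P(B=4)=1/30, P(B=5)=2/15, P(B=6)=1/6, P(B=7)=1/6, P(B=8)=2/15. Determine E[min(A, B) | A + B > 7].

P(A + B > 7) = 191/330.
Summing min(A,B)·P(x,y) over outcomes with A + B > 7 gives 219/110.
E[min(A, B) | A + B > 7] = (219/110) / (191/330) = 657/191.

657/191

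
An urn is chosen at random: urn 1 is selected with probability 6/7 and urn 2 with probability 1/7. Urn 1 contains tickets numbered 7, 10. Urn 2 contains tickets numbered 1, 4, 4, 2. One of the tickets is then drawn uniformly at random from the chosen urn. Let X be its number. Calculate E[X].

E[X | urn 1] = (7+10)/2 = 17/2.
E[X | urn 2] = (1+4+4+2)/4 = 11/4.
By the law of total expectation,
E[X] = (6/7)·(17/2) + (1/7)·(11/4) = 215/28.

215/28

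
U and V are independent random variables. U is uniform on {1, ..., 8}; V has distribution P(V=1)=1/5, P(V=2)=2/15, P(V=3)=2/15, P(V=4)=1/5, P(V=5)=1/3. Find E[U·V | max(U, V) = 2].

18/7

P(max(U, V) = 2) = 7/120.
Summing UV·P(x,y) over outcomes with max(U, V) = 2 gives 3/20.
E[U·V | max(U, V) = 2] = (3/20) / (7/120) = 18/7.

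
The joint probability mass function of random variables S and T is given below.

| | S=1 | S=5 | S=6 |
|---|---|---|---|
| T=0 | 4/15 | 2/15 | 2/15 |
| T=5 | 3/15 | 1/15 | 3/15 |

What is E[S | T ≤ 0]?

13/4

P(T ≤ 0) = 8/15.
Σ S·P over the event = 1·(4/15) + 5·(2/15) + 6·(2/15) = 26/15.
E[S | T ≤ 0] = (26/15) / (8/15) = 13/4.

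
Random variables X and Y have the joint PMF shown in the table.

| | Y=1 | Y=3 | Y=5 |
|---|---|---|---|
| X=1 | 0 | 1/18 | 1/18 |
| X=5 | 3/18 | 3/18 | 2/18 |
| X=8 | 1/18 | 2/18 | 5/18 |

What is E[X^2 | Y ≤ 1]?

P(Y ≤ 1) = 2/9.
Σ X^2·P over the event = 25·(3/18) + 64·(1/18) = 139/18.
E[X^2 | Y ≤ 1] = (139/18) / (2/9) = 139/4.

139/4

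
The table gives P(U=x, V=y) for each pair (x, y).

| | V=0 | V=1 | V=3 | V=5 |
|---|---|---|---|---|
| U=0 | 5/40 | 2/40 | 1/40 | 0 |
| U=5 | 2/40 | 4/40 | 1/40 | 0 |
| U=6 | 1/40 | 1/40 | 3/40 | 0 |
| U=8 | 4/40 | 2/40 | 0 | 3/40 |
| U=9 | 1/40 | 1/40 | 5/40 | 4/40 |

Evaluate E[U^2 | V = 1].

P(V = 1) = 1/4.
Σ U^2·P over the event = 0·(2/40) + 25·(4/40) + 36·(1/40) + 64·(2/40) + 81·(1/40) = 69/8.
E[U^2 | V = 1] = (69/8) / (1/4) = 69/2.

69/2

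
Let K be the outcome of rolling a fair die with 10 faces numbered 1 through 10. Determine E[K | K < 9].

Given K < 9, K is equally likely to be any of {1, 2, 3, 4, 5, 6, 7, 8}.
E[K | K < 9] = (1 + 2 + 3 + 4 + 5 + 6 + 7 + 8) / 8 = 9/2.

9/2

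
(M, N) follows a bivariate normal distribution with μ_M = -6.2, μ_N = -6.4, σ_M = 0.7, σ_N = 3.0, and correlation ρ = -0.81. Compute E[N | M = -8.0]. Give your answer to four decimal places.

E[N | M=x] = μ_N + ρ(σ_N/σ_M)(x − μ_M) for jointly normal variables.
E[N | M=-8.0] = -6.4 + (-0.81)·(3.0/0.7)·(-8.0 − (-6.2)) = -6.4 + (-3.47143)·(-1.8) = -0.1514.

-0.1514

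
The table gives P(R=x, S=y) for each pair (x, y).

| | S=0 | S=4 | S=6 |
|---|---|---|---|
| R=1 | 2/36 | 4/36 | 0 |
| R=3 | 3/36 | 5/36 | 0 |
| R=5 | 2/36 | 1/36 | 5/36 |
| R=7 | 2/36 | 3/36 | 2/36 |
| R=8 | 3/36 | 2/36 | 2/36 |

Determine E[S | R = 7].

P(R = 7) = 7/36.
Σ S·P over the event = 0·(2/36) + 4·(3/36) + 6·(2/36) = 2/3.
E[S | R = 7] = (2/3) / (7/36) = 24/7.

24/7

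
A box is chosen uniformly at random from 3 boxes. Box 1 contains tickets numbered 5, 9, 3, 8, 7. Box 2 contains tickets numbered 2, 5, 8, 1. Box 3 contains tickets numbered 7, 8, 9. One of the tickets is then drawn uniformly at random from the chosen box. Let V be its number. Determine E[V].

92/15

E[V | box 1] = (5+9+3+8+7)/5 = 32/5.
E[V | box 2] = (2+5+8+1)/4 = 4.
E[V | box 3] = (7+8+9)/3 = 8.
E[V] = (1/3)·(32/5) + (1/3)·(4) + (1/3)·(8) = 92/15.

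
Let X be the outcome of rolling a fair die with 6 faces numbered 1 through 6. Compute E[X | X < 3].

3/2

Given X < 3, X is equally likely to be any of {1, 2}.
E[X | X < 3] = (1 + 2) / 2 = 3/2.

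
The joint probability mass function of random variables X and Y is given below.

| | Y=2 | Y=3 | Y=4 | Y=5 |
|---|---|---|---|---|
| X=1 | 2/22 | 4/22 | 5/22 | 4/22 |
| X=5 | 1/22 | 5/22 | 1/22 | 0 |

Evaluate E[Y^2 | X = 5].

P(X = 5) = 7/22.
Σ Y^2·P over the event = 4·(1/22) + 9·(5/22) + 16·(1/22) = 65/22.
E[Y^2 | X = 5] = (65/22) / (7/22) = 65/7.

65/7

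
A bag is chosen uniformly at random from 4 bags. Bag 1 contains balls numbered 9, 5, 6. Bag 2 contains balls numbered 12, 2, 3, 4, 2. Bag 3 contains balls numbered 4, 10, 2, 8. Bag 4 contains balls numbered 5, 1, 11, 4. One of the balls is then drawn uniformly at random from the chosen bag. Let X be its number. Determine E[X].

1351/240

E[X | bag 1] = (9+5+6)/3 = 20/3.
E[X | bag 2] = (12+2+3+4+2)/5 = 23/5.
E[X | bag 3] = (4+10+2+8)/4 = 6.
E[X | bag 4] = (5+1+11+4)/4 = 21/4.
E[X] = (1/4)·(20/3) + (1/4)·(23/5) + (1/4)·(6) + (1/4)·(21/4) = 1351/240.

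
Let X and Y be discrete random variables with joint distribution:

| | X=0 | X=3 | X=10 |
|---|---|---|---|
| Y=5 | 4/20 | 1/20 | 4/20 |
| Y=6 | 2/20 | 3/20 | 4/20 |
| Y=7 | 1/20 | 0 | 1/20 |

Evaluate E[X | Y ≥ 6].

P(Y ≥ 6) = 11/20.
Σ X·P over the event = 0·(2/20) + 0·(1/20) + 3·(3/20) + 10·(4/20) + 10·(1/20) = 59/20.
E[X | Y ≥ 6] = (59/20) / (11/20) = 59/11.

59/11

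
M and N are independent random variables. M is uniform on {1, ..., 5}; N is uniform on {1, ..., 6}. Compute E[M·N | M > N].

Outcomes with M > N: (2,1), (3,1), (3,2), (4,1), (4,2), (4,3), (5,1), (5,2), (5,3), (5,4), each with probability 1/30.
E[M·N | M > N] = (2 + 3 + 6 + 4 + 8 + 12 + 5 + 10 + 15 + 20) / 10 = 17/2.

17/2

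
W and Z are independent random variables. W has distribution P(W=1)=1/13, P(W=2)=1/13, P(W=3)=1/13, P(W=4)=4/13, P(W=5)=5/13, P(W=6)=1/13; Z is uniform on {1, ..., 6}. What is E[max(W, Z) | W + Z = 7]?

62/13

P(W + Z = 7) = 1/6.
Summing max(W,Z)·P(x,y) over outcomes with W + Z = 7 gives 31/39.
E[max(W, Z) | W + Z = 7] = (31/39) / (1/6) = 62/13.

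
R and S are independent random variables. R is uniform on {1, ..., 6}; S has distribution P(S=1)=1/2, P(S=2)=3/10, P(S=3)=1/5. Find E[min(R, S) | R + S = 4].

P(R + S = 4) = 1/6.
Summing min(R,S)·P(x,y) over outcomes with R + S = 4 gives 13/60.
E[min(R, S) | R + S = 4] = (13/60) / (1/6) = 13/10.

13/10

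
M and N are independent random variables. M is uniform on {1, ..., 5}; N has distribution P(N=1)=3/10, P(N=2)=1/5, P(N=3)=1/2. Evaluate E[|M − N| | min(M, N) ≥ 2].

P(min(M, N) ≥ 2) = 14/25.
Summing |M−N|·P(x,y) over outcomes with min(M, N) ≥ 2 gives 16/25.
E[|M − N| | min(M, N) ≥ 2] = (16/25) / (14/25) = 8/7.

8/7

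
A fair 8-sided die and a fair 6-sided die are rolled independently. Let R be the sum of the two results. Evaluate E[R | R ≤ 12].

P(R ≤ 12) = 15/16.
E[R | R ≤ 12] = (43/6) / (15/16) = 344/45.

344/45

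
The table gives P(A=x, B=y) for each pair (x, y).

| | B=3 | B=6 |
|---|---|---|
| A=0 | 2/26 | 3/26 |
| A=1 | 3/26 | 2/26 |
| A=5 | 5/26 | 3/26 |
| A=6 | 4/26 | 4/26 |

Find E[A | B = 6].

P(B = 6) = 6/13.
Summing A·P(A=x,B=y) over the conditioning event gives 41/26.
E[A | B = 6] = (41/26) / (6/13) = 41/12.

41/12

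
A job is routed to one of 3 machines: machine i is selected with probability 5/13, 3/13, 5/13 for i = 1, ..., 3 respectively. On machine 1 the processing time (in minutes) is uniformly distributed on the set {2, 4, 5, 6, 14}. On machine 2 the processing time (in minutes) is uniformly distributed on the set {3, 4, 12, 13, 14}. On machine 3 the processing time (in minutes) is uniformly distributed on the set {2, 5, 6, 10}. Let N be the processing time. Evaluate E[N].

1747/260

E[N | machine 1] = (2+4+5+6+14)/5 = 31/5.
E[N | machine 2] = (3+4+12+13+14)/5 = 46/5.
E[N | machine 3] = (2+5+6+10)/4 = 23/4.
By the law of total expectation,
E[N] = (5/13)·(31/5) + (3/13)·(46/5) + (5/13)·(23/4) = 1747/260.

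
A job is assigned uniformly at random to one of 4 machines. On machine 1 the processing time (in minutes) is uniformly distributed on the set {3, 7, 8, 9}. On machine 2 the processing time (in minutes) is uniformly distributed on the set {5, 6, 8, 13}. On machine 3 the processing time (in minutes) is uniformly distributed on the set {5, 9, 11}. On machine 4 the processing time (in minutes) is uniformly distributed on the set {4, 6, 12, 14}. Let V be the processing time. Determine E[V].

385/48

E[V | machine 1] = (3+7+8+9)/4 = 27/4.
E[V | machine 2] = (5+6+8+13)/4 = 8.
E[V | machine 3] = (5+9+11)/3 = 25/3.
E[V | machine 4] = (4+6+12+14)/4 = 9.
By the law of total expectation,
E[V] = (1/4)·(27/4) + (1/4)·(8) + (1/4)·(25/3) + (1/4)·(9) = 385/48.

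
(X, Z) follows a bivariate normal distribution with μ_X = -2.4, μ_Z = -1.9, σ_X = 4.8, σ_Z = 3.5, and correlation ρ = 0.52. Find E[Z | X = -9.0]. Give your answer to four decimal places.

-4.4025

For a bivariate normal, E[Z | X=x] = μ_Z + ρ·(σ_Z/σ_X)·(x − μ_X).
E[Z | X=-9.0] = -1.9 + (0.52)·(3.5/4.8)·(-9.0 − (-2.4)) = -1.9 + (0.37917)·(-6.6) = -4.4025.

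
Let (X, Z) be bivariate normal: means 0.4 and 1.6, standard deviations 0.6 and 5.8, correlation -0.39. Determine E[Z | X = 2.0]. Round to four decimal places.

-4.4320

For a bivariate normal, E[Z | X=x] = μ_Z + ρ·(σ_Z/σ_X)·(x − μ_X).
E[Z | X=2.0] = 1.6 + (-0.39)·(5.8/0.6)·(2.0 − (0.4)) = 1.6 + (-3.77)·(1.6) = -4.4320.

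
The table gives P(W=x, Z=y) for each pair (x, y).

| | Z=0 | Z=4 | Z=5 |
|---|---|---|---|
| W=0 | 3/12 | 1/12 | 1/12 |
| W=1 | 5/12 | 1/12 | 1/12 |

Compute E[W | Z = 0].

5/8

P(Z = 0) = 2/3.
Summing W·P(W=x,Z=y) over the conditioning event gives 5/12.
E[W | Z = 0] = (5/12) / (2/3) = 5/8.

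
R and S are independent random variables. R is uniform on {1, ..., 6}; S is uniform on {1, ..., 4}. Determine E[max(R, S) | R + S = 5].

7/2

Outcomes with R + S = 5: (1,4), (2,3), (3,2), (4,1), each with probability 1/24.
E[max(R, S) | R + S = 5] = (4 + 3 + 3 + 4) / 4 = 7/2.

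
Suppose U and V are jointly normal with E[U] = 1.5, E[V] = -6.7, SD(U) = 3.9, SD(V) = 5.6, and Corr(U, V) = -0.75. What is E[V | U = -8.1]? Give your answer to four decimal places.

3.6385

The regression of V on U has slope ρ·σ_V/σ_U and passes through (μ_U, μ_V).
E[V | U=-8.1] = -6.7 + (-0.75)·(5.6/3.9)·(-8.1 − (1.5)) = -6.7 + (-1.076923)·(-9.6) = 3.6385.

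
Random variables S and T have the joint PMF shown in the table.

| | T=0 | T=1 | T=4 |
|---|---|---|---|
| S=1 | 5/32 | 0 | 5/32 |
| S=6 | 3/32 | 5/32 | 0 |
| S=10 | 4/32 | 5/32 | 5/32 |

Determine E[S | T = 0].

P(T = 0) = 3/8.
Σ S·P over the event = 1·(5/32) + 6·(3/32) + 10·(4/32) = 63/32.
E[S | T = 0] = (63/32) / (3/8) = 21/4.

21/4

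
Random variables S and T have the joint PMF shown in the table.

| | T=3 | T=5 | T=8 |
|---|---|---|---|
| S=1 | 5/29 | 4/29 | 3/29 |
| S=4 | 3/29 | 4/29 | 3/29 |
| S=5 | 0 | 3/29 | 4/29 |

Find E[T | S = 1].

P(S = 1) = 12/29.
Σ T·P over the event = 3·(5/29) + 5·(4/29) + 8·(3/29) = 59/29.
E[T | S = 1] = (59/29) / (12/29) = 59/12.

59/12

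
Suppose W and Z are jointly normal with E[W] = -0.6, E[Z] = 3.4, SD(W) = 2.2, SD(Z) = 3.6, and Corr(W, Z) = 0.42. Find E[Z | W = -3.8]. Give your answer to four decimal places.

E[Z | W=x] = μ_Z + ρ(σ_Z/σ_W)(x − μ_W) for jointly normal variables.
E[Z | W=-3.8] = 3.4 + (0.42)·(3.6/2.2)·(-3.8 − (-0.6)) = 3.4 + (0.68727)·(-3.2) = 1.2007.

1.2007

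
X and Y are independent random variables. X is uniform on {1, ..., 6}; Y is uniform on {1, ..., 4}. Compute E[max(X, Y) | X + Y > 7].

16/3

P(X + Y > 7) = 1/4.
Summing max(X,Y)·P(x,y) over outcomes with X + Y > 7 gives 4/3.
E[max(X, Y) | X + Y > 7] = (4/3) / (1/4) = 16/3.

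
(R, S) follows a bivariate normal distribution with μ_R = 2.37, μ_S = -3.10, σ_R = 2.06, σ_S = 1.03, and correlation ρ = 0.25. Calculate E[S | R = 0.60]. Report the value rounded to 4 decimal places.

E[S | R=x] = μ_S + ρ(σ_S/σ_R)(x − μ_R) for jointly normal variables.
E[S | R=0.60] = -3.10 + (0.25)·(1.03/2.06)·(0.60 − (2.37)) = -3.10 + (0.125)·(-1.77) = -3.3213.

-3.3213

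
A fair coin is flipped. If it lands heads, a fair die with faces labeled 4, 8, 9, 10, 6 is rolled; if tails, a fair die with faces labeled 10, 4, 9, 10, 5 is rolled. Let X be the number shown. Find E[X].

15/2

E[X | heads] = (4+8+9+10+6)/5 = 37/5.
E[X | tails] = (10+4+9+10+5)/5 = 38/5.
By the law of total expectation,
E[X] = (1/2)·(37/5) + (1/2)·(38/5) = 15/2.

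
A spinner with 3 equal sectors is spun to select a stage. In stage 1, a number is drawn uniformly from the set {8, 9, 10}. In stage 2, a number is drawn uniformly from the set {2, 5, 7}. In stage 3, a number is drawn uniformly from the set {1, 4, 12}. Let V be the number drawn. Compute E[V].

E[V | stage 1] = (8+9+10)/3 = 9.
E[V | stage 2] = (2+5+7)/3 = 14/3.
E[V | stage 3] = (1+4+12)/3 = 17/3.
By the law of total expectation,
E[V] = (1/3)·(9) + (1/3)·(14/3) + (1/3)·(17/3) = 58/9.

58/9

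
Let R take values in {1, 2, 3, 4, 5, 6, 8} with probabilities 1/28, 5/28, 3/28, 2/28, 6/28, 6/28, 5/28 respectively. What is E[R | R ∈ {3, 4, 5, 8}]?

P(R ∈ {3, 4, 5, 8}) = 4/7.
Σ over the event: 3·3/28 + 4·1/14 + 5·3/14 + 8·5/28 = 87/28.
E[R | R ∈ {3, 4, 5, 8}] = (87/28) / (4/7) = 87/16.

87/16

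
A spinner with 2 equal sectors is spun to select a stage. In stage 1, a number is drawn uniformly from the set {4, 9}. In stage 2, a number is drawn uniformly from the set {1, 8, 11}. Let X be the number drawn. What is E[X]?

E[X | stage 1] = (4+9)/2 = 13/2.
E[X | stage 2] = (1+8+11)/3 = 20/3.
E[X] = (1/2)·(13/2) + (1/2)·(20/3) = 79/12.

79/12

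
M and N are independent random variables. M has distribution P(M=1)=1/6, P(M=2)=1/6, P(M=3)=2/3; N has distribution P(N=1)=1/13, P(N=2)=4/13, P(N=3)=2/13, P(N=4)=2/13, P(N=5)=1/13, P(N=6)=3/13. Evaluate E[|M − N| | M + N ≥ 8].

56/19

P(M + N ≥ 8) = 19/78.
Summing |M−N|·P(x,y) over outcomes with M + N ≥ 8 gives 28/39.
E[|M − N| | M + N ≥ 8] = (28/39) / (19/78) = 56/19.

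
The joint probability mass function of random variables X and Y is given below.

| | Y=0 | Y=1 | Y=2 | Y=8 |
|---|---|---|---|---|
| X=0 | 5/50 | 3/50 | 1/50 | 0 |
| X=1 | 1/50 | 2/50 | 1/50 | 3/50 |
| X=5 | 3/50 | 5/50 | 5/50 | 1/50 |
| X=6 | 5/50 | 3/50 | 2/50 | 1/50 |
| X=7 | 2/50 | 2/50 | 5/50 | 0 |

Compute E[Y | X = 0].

5/9

P(X = 0) = 9/50.
Σ Y·P over the event = 0·(5/50) + 1·(3/50) + 2·(1/50) = 1/10.
E[Y | X = 0] = (1/10) / (9/50) = 5/9.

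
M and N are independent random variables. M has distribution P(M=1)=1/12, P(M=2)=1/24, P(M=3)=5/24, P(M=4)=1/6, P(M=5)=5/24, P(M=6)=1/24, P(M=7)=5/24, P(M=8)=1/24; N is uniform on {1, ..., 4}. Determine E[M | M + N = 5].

35/12

P(M + N = 5) = 1/8.
Summing M·P(x,y) over outcomes with M + N = 5 gives 35/96.
E[M | M + N = 5] = (35/96) / (1/8) = 35/12.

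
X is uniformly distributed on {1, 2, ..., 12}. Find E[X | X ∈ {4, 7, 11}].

22/3

P(X ∈ {4, 7, 11}) = 1/4.
Σ over the event: 4·1/12 + 7·1/12 + 11·1/12 = 11/6.
E[X | X ∈ {4, 7, 11}] = (11/6) / (1/4) = 22/3.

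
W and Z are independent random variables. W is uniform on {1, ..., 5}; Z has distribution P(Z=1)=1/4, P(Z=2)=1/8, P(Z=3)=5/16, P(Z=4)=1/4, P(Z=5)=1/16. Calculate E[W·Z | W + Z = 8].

P(W + Z = 8) = 1/8.
Summing WZ·P(x,y) over outcomes with W + Z = 8 gives 77/40.
E[W·Z | W + Z = 8] = (77/40) / (1/8) = 77/5.

77/5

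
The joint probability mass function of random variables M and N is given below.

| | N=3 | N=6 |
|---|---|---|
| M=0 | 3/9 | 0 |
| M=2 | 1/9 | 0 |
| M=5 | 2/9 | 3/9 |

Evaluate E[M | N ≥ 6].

P(N ≥ 6) = 1/3.
Σ M·P over the event = 5·(3/9) = 5/3.
E[M | N ≥ 6] = (5/3) / (1/3) = 5.

5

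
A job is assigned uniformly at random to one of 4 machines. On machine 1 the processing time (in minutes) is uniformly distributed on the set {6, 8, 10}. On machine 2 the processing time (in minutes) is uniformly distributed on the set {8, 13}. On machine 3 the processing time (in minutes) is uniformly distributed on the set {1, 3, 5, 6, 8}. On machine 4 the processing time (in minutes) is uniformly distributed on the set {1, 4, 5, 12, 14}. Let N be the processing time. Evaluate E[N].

303/40

E[N | machine 1] = (6+8+10)/3 = 8.
E[N | machine 2] = (8+13)/2 = 21/2.
E[N | machine 3] = (1+3+5+6+8)/5 = 23/5.
E[N | machine 4] = (1+4+5+12+14)/5 = 36/5.
By the law of total expectation,
E[N] = (1/4)·(8) + (1/4)·(21/2) + (1/4)·(23/5) + (1/4)·(36/5) = 303/40.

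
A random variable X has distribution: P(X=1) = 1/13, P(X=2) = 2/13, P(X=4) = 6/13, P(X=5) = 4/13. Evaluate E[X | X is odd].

21/5

P(X is odd) = 5/13.
Σ over the event: 1·1/13 + 5·4/13 = 21/13.
E[X | X is odd] = (21/13) / (5/13) = 21/5.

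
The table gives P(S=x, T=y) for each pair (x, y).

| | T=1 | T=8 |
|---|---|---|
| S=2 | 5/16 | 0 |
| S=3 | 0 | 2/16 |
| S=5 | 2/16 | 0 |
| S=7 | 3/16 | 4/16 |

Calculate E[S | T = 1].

P(T = 1) = 5/8.
Σ S·P over the event = 2·(5/16) + 5·(2/16) + 7·(3/16) = 41/16.
E[S | T = 1] = (41/16) / (5/8) = 41/10.

41/10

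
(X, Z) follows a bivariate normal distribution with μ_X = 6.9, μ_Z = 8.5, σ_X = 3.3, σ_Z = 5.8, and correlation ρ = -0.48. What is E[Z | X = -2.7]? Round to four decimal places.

E[Z | X=x] = μ_Z + ρ(σ_Z/σ_X)(x − μ_X) for jointly normal variables.
E[Z | X=-2.7] = 8.5 + (-0.48)·(5.8/3.3)·(-2.7 − (6.9)) = 8.5 + (-0.84364)·(-9.6) = 16.5989.

16.5989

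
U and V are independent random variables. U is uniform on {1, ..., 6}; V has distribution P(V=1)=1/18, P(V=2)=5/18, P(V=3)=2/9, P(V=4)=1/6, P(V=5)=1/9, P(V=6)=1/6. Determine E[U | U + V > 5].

P(U + V > 5) = 13/18.
Summing U·P(x,y) over outcomes with U + V > 5 gives 323/108.
E[U | U + V > 5] = (323/108) / (13/18) = 323/78.

323/78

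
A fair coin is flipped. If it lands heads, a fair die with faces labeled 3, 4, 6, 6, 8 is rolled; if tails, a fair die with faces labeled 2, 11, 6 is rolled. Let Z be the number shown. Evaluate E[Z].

E[Z | heads] = (3+4+6+6+8)/5 = 27/5.
E[Z | tails] = (2+11+6)/3 = 19/3.
E[Z] = (1/2)·(27/5) + (1/2)·(19/3) = 88/15.

88/15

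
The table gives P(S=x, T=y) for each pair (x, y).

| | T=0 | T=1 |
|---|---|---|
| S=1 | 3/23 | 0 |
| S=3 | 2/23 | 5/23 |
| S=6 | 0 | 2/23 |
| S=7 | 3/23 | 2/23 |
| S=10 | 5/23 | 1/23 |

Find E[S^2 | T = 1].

P(T = 1) = 10/23.
Σ S^2·P over the event = 9·(5/23) + 36·(2/23) + 49·(2/23) + 100·(1/23) = 315/23.
E[S^2 | T = 1] = (315/23) / (10/23) = 63/2.

63/2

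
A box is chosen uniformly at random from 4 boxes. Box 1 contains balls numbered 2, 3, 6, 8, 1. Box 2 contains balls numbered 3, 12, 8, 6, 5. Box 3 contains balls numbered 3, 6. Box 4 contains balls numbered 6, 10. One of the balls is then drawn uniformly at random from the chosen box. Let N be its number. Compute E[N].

E[N | box 1] = (2+3+6+8+1)/5 = 4.
E[N | box 2] = (3+12+8+6+5)/5 = 34/5.
E[N | box 3] = (3+6)/2 = 9/2.
E[N | box 4] = (6+10)/2 = 8.
E[N] = (1/4)·(4) + (1/4)·(34/5) + (1/4)·(9/2) + (1/4)·(8) = 233/40.

233/40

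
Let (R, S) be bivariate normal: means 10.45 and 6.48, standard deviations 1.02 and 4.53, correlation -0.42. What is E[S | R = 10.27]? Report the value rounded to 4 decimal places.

6.8158

E[S | R=x] = μ_S + ρ(σ_S/σ_R)(x − μ_R) for jointly normal variables.
E[S | R=10.27] = 6.48 + (-0.42)·(4.53/1.02)·(10.27 − (10.45)) = 6.48 + (-1.8653)·(-0.18) = 6.8158.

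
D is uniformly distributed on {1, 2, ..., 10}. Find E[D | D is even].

Given D is even, D is equally likely to be any of {2, 4, 6, 8, 10}.
E[D | D is even] = (2 + 4 + 6 + 8 + 10) / 5 = 6.

6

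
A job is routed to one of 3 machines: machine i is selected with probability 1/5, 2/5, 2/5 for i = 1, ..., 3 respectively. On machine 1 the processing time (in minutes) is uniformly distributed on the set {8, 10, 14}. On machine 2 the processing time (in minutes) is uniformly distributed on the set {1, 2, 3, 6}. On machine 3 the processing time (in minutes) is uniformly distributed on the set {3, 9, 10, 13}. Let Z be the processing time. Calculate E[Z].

41/6

E[Z | machine 1] = (8+10+14)/3 = 32/3.
E[Z | machine 2] = (1+2+3+6)/4 = 3.
E[Z | machine 3] = (3+9+10+13)/4 = 35/4.
By the law of total expectation,
E[Z] = (1/5)·(32/3) + (2/5)·(3) + (2/5)·(35/4) = 41/6.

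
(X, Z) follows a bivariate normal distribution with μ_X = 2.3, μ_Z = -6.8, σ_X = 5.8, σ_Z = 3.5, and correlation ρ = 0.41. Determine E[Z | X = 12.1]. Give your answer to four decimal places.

-4.3753

E[Z | X=x] = μ_Z + ρ(σ_Z/σ_X)(x − μ_X) for jointly normal variables.
E[Z | X=12.1] = -6.8 + (0.41)·(3.5/5.8)·(12.1 − (2.3)) = -6.8 + (0.247414)·(9.8) = -4.3753.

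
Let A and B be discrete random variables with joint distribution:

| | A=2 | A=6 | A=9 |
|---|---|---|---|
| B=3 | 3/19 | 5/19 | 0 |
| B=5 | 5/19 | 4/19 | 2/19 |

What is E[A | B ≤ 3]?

9/2

P(B ≤ 3) = 8/19.
Σ A·P over the event = 2·(3/19) + 6·(5/19) = 36/19.
E[A | B ≤ 3] = (36/19) / (8/19) = 9/2.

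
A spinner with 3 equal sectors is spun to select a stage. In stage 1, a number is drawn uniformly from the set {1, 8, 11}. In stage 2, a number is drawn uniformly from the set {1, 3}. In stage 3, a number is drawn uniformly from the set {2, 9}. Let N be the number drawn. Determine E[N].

E[N | stage 1] = (1+8+11)/3 = 20/3.
E[N | stage 2] = (1+3)/2 = 2.
E[N | stage 3] = (2+9)/2 = 11/2.
E[N] = (1/3)·(20/3) + (1/3)·(2) + (1/3)·(11/2) = 85/18.

85/18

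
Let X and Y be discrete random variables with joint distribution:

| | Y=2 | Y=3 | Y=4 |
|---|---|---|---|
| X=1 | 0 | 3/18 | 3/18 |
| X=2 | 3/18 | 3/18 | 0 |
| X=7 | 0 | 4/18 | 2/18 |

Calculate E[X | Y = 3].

P(Y = 3) = 5/9.
Σ X·P over the event = 1·(3/18) + 2·(3/18) + 7·(4/18) = 37/18.
E[X | Y = 3] = (37/18) / (5/9) = 37/10.

37/10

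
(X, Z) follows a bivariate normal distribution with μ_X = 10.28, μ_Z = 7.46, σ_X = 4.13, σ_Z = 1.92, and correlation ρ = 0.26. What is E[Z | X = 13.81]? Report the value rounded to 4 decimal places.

7.8867

E[Z | X=x] = μ_Z + ρ(σ_Z/σ_X)(x − μ_X) for jointly normal variables.
E[Z | X=13.81] = 7.46 + (0.26)·(1.92/4.13)·(13.81 − (10.28)) = 7.46 + (0.12087)·(3.53) = 7.8867.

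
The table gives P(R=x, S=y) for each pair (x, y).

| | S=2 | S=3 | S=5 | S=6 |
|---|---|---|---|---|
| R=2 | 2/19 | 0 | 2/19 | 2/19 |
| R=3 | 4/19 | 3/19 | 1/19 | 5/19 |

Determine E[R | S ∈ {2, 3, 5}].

P(S ∈ {2, 3, 5}) = 12/19.
Σ R·P over the event = 2·(2/19) + 2·(2/19) + 3·(4/19) + 3·(3/19) + 3·(1/19) = 32/19.
E[R | S ∈ {2, 3, 5}] = (32/19) / (12/19) = 8/3.

8/3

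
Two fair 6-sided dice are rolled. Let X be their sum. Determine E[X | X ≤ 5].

4

P(X ≤ 5) = 5/18.
Σ over the event: 2·1/36 + 3·1/18 + 4·1/12 + 5·1/9 = 10/9.
E[X | X ≤ 5] = (10/9) / (5/18) = 4.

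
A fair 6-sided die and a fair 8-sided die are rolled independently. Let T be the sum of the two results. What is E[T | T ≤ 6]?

14/3

P(T ≤ 6) = 5/16.
Σ over the event: 2·1/48 + 3·1/24 + 4·1/16 + 5·1/12 + 6·5/48 = 35/24.
E[T | T ≤ 6] = (35/24) / (5/16) = 14/3.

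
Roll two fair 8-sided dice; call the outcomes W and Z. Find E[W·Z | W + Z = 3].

Outcomes with W + Z = 3: (1,2), (2,1), each with probability 1/64.
E[W·Z | W + Z = 3] = (2 + 2) / 2 = 2.

2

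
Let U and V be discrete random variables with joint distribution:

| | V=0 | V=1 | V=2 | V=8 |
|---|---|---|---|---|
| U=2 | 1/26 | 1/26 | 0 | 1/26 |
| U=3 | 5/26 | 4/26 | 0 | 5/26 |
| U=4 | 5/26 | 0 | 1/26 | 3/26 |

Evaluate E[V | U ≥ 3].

70/23

P(U ≥ 3) = 23/26.
Σ V·P over the event = 0·(5/26) + 1·(4/26) + 8·(5/26) + 0·(5/26) + 2·(1/26) + 8·(3/26) = 35/13.
E[V | U ≥ 3] = (35/13) / (23/26) = 70/23.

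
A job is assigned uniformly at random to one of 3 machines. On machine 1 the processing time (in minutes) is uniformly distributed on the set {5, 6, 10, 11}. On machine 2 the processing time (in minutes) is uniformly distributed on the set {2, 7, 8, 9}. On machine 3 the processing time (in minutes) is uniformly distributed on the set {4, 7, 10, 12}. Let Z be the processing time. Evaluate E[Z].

E[Z | machine 1] = (5+6+10+11)/4 = 8.
E[Z | machine 2] = (2+7+8+9)/4 = 13/2.
E[Z | machine 3] = (4+7+10+12)/4 = 33/4.
By the law of total expectation,
E[Z] = (1/3)·(8) + (1/3)·(13/2) + (1/3)·(33/4) = 91/12.

91/12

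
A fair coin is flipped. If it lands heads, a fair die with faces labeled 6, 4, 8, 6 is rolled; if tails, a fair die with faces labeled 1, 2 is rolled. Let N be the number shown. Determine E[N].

15/4

E[N | heads] = (6+4+8+6)/4 = 6.
E[N | tails] = (1+2)/2 = 3/2.
By the law of total expectation,
E[N] = (1/2)·(6) + (1/2)·(3/2) = 15/4.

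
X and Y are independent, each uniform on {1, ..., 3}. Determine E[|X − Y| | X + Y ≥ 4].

1

P(X + Y ≥ 4) = 2/3.
Summing |X−Y|·P(x,y) over outcomes with X + Y ≥ 4 gives 2/3.
E[|X − Y| | X + Y ≥ 4] = (2/3) / (2/3) = 1.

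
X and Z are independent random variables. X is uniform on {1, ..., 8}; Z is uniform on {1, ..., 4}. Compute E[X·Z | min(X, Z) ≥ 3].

77/4

P(min(X, Z) ≥ 3) = 3/8.
Summing XZ·P(x,y) over outcomes with min(X, Z) ≥ 3 gives 231/32.
E[X·Z | min(X, Z) ≥ 3] = (231/32) / (3/8) = 77/4.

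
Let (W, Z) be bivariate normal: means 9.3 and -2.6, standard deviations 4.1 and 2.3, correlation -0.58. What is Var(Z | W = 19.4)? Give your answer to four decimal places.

3.5104

Var(Z | W=x) = (1 − ρ²)·σ_Z².
Var(Z | W=19.4) = (2.3)²·(1 − (-0.58)²) = 5.29·0.6636 = 3.5104.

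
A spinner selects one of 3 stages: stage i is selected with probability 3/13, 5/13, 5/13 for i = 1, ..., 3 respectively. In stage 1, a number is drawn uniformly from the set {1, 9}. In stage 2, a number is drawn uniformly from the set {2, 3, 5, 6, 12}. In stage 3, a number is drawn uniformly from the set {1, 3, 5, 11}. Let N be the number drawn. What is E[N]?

68/13

E[N | stage 1] = (1+9)/2 = 5.
E[N | stage 2] = (2+3+5+6+12)/5 = 28/5.
E[N | stage 3] = (1+3+5+11)/4 = 5.
By the law of total expectation,
E[N] = (3/13)·(5) + (5/13)·(28/5) + (5/13)·(5) = 68/13.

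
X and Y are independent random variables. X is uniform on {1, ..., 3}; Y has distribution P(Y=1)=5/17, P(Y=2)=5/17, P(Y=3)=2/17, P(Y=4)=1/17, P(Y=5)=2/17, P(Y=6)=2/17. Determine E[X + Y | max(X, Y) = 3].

75/16

P(max(X, Y) = 3) = 16/51.
Summing (X+Y)·P(x,y) over outcomes with max(X, Y) = 3 gives 25/17.
E[X + Y | max(X, Y) = 3] = (25/17) / (16/51) = 75/16.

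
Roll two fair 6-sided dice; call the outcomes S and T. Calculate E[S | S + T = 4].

Outcomes with S + T = 4: (1,3), (2,2), (3,1), each with probability 1/36.
E[S | S + T = 4] = (1 + 2 + 3) / 3 = 2.

2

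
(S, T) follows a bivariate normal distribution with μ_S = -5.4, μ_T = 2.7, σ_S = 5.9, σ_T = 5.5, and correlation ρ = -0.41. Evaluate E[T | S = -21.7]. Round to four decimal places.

8.9299

For a bivariate normal, E[T | S=x] = μ_T + ρ·(σ_T/σ_S)·(x − μ_S).
E[T | S=-21.7] = 2.7 + (-0.41)·(5.5/5.9)·(-21.7 − (-5.4)) = 2.7 + (-0.3822)·(-16.3) = 8.9299.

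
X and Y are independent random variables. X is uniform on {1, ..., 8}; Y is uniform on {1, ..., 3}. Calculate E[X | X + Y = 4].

2

P(X + Y = 4) = 1/8.
Summing X·P(x,y) over outcomes with X + Y = 4 gives 1/4.
E[X | X + Y = 4] = (1/4) / (1/8) = 2.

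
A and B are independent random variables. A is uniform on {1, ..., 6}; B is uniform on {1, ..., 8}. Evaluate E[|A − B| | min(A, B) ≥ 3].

P(min(A, B) ≥ 3) = 1/2.
Summing |A−B|·P(x,y) over outcomes with min(A, B) ≥ 3 gives 11/12.
E[|A − B| | min(A, B) ≥ 3] = (11/12) / (1/2) = 11/6.

11/6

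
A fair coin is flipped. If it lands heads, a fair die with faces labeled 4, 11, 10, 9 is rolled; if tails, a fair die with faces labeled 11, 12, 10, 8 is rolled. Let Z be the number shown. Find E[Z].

E[Z | heads] = (4+11+10+9)/4 = 17/2.
E[Z | tails] = (11+12+10+8)/4 = 41/4.
By the law of total expectation,
E[Z] = (1/2)·(17/2) + (1/2)·(41/4) = 75/8.

75/8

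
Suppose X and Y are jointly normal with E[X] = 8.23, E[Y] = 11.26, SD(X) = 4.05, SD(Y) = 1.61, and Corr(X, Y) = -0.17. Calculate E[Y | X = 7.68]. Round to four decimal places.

11.2972

E[Y | X=x] = μ_Y + ρ(σ_Y/σ_X)(x − μ_X) for jointly normal variables.
E[Y | X=7.68] = 11.26 + (-0.17)·(1.61/4.05)·(7.68 − (8.23)) = 11.26 + (-0.06758)·(-0.55) = 11.2972.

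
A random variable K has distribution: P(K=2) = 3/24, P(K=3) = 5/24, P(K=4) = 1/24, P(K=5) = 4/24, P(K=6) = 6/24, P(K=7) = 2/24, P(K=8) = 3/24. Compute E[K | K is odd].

P(K is odd) = 11/24.
Σ over the event: 3·5/24 + 5·1/6 + 7·1/12 = 49/24.
E[K | K is odd] = (49/24) / (11/24) = 49/11.

49/11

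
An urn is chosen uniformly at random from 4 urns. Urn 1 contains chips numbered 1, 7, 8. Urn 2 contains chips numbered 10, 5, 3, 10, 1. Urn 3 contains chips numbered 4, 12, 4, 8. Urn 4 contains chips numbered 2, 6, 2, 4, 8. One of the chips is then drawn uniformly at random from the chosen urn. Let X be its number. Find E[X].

169/30

E[X | urn 1] = (1+7+8)/3 = 16/3.
E[X | urn 2] = (10+5+3+10+1)/5 = 29/5.
E[X | urn 3] = (4+12+4+8)/4 = 7.
E[X | urn 4] = (2+6+2+4+8)/5 = 22/5.
By the law of total expectation,
E[X] = (1/4)·(16/3) + (1/4)·(29/5) + (1/4)·(7) + (1/4)·(22/5) = 169/30.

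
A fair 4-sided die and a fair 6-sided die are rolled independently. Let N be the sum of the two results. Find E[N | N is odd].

6

P(N is odd) = 1/2.
Σ over the event: 3·1/12 + 5·1/6 + 7·1/6 + 9·1/12 = 3.
E[N | N is odd] = (3) / (1/2) = 6.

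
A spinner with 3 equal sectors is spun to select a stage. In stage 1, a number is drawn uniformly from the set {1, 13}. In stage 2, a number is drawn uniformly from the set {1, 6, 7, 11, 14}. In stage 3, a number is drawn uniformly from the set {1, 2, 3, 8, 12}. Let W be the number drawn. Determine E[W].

20/3

E[W | stage 1] = (1+13)/2 = 7.
E[W | stage 2] = (1+6+7+11+14)/5 = 39/5.
E[W | stage 3] = (1+2+3+8+12)/5 = 26/5.
E[W] = (1/3)·(7) + (1/3)·(39/5) + (1/3)·(26/5) = 20/3.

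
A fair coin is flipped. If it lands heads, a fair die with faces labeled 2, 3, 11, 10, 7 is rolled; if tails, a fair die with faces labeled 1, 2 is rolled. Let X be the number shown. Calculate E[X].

E[X | heads] = (2+3+11+10+7)/5 = 33/5.
E[X | tails] = (1+2)/2 = 3/2.
E[X] = (1/2)·(33/5) + (1/2)·(3/2) = 81/20.

81/20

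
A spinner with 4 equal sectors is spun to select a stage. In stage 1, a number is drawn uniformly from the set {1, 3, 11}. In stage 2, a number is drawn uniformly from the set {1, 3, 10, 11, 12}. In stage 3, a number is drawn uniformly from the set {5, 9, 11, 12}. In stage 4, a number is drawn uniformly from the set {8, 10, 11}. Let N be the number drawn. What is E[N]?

E[N | stage 1] = (1+3+11)/3 = 5.
E[N | stage 2] = (1+3+10+11+12)/5 = 37/5.
E[N | stage 3] = (5+9+11+12)/4 = 37/4.
E[N | stage 4] = (8+10+11)/3 = 29/3.
By the law of total expectation,
E[N] = (1/4)·(5) + (1/4)·(37/5) + (1/4)·(37/4) + (1/4)·(29/3) = 1879/240.

1879/240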